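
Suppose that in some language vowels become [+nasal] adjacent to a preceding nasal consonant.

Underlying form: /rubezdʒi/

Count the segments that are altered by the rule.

0

No segment meets the rule's conditions.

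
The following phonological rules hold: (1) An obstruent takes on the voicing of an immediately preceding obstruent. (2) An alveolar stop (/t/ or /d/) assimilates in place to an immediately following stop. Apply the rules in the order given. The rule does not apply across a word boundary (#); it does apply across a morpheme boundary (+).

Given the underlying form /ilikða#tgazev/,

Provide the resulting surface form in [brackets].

Rule 1: /ð/ after /k/ (voiceless) → [θ]
Rule 1: /g/ after /t/ (voiceless) → [k]
After rule 1: ilikθa#tkazev
Rule 2: /t/ before /k/ (velar) → [k]

[ilikθa#kkazev]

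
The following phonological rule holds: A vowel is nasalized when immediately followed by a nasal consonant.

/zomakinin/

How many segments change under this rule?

3

/o/ before nasal /m/ → [õ]
/i/ before nasal /n/ → [ĩ]
/i/ before nasal /n/ → [ĩ]
3 segments change.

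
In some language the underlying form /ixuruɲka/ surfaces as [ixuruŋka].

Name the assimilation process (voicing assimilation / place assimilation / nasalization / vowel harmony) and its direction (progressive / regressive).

place assimilation, regressive

/ɲ/→[ŋ].
Each target copies a feature from the following segment, so the direction is regressive.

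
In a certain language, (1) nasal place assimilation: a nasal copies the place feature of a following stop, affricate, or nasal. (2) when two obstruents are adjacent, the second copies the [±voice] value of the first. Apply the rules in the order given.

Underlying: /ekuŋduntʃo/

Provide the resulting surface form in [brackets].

[ekunduɲtʃo]

Rule 1: /ŋ/ before /d/ (alveolar) → [n]
Rule 1: /n/ before /tʃ/ (palatal) → [ɲ]
After rule 1: ekunduɲtʃo
Rule 2: no segment meets the rule's conditions; no change.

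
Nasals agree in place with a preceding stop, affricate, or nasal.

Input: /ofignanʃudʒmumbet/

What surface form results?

/n/ after /g/ (velar) → [ŋ]
/m/ after /dʒ/ (palatal) → [ɲ]

[ofigŋanʃudʒɲumbet]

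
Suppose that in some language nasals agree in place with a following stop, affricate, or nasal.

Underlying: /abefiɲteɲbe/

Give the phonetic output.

[abefintembe]

/ɲ/ before /t/ (alveolar) → [n]
/ɲ/ before /b/ (labial) → [m]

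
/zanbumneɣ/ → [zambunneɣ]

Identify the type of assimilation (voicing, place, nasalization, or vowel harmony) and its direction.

place assimilation, regressive

/n/→[m] /m/→[n].
Each target copies a feature from the following segment, so the direction is regressive.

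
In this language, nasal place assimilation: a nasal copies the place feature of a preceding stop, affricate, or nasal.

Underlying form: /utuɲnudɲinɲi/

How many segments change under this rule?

3

/n/ after /ɲ/ (palatal) → [ɲ]
/ɲ/ after /d/ (alveolar) → [n]
/ɲ/ after /n/ (alveolar) → [n]
3 segments change.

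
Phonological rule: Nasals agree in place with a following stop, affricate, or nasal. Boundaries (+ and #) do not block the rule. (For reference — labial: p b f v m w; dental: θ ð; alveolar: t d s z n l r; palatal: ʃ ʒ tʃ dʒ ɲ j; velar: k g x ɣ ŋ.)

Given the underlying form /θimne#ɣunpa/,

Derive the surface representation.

[θinne#ɣumpa]

/m/ before /n/ (alveolar) → [n]
/n/ before /p/ (labial) → [m]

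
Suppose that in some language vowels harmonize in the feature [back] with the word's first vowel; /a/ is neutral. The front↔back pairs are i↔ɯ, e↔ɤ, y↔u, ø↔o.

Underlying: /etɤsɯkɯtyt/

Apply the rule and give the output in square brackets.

/ɤ/ harmonizes with /e/ ([-back]) → [e]
/ɯ/ harmonizes with /e/ ([-back]) → [i]
/ɯ/ harmonizes with /e/ ([-back]) → [i]

[etesikityt]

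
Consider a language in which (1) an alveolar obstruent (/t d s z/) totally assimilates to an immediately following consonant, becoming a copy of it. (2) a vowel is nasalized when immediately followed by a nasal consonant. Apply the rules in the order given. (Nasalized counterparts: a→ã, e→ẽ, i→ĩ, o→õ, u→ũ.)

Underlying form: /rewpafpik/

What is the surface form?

[rewpafpik]

Rule 1: no segment meets the rule's conditions; no change.
After rule 1: rewpafpik
Rule 2: no segment meets the rule's conditions; no change.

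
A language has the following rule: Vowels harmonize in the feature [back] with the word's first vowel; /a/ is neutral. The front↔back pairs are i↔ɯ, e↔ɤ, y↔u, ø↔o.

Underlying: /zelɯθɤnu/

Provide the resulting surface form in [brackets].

/ɯ/ harmonizes with /e/ ([-back]) → [i]
/ɤ/ harmonizes with /e/ ([-back]) → [e]
/u/ harmonizes with /e/ ([-back]) → [y]

[zeliθeny]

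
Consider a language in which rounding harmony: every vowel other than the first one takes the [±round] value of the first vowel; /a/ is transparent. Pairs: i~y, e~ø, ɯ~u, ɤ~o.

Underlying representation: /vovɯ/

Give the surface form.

[vovu]

/ɯ/ harmonizes with /o/ ([+round]) → [u]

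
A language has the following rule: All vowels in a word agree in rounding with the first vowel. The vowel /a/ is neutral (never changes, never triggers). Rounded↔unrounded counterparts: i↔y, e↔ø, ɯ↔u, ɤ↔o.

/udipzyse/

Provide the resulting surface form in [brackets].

[udypzysø]

/i/ harmonizes with /u/ ([+round]) → [y]
/e/ harmonizes with /u/ ([+round]) → [ø]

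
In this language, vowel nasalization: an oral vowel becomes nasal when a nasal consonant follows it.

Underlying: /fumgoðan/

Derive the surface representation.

[fũmgoðãn]

/u/ before nasal /m/ → [ũ]
/a/ before nasal /n/ → [ã]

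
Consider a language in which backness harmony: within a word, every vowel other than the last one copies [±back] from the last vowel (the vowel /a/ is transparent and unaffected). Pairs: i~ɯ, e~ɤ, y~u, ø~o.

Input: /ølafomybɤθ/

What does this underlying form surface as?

/ø/ harmonizes with /ɤ/ ([+back]) → [o]
/y/ harmonizes with /ɤ/ ([+back]) → [u]

[olafomubɤθ]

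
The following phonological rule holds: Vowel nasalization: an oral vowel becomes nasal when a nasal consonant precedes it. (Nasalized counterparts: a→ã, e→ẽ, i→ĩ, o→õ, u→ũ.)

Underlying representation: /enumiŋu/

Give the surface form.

/u/ after nasal /n/ → [ũ]
/i/ after nasal /m/ → [ĩ]
/u/ after nasal /ŋ/ → [ũ]

[enũmĩŋũ]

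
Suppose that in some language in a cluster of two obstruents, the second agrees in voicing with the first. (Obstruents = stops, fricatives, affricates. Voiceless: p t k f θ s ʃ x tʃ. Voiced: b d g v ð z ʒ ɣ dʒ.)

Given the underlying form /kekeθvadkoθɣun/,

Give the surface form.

/v/ after /θ/ (voiceless) → [f]
/k/ after /d/ (voiced) → [g]
/ɣ/ after /θ/ (voiceless) → [x]

[kekeθfadgoθxun]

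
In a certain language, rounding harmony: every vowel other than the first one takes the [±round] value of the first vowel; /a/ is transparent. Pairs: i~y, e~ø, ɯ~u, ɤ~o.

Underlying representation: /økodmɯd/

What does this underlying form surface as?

[økodmud]

/ɯ/ harmonizes with /ø/ ([+round]) → [u]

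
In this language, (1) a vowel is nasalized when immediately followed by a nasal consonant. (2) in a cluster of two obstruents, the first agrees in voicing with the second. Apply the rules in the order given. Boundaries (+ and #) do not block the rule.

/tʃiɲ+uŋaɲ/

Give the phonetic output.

[tʃĩɲ+ũŋãɲ]

Rule 1: /i/ before nasal /ɲ/ → [ĩ]
Rule 1: /u/ before nasal /ŋ/ → [ũ]
Rule 1: /a/ before nasal /ɲ/ → [ã]
After rule 1: tʃĩɲ+ũŋãɲ
Rule 2: no segment meets the rule's conditions; no change.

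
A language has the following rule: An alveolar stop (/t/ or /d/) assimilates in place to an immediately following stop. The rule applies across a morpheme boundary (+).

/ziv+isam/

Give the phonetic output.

[ziv+isam]

no segment meets the rule's conditions; no change.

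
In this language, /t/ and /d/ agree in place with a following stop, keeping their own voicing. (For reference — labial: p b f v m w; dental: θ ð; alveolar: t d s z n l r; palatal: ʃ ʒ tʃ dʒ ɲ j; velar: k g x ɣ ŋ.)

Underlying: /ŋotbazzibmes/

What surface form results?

[ŋopbazzibmes]

/t/ before /b/ (labial) → [p]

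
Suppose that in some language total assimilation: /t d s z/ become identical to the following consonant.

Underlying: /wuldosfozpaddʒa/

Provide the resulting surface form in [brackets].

[wuldoffoppadʒdʒa]

/s/ before /f/ → [f] (total assimilation)
/z/ before /p/ → [p] (total assimilation)
/d/ before /dʒ/ → [dʒ] (total assimilation)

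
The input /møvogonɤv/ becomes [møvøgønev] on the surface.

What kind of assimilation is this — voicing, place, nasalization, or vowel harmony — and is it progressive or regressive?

vowel harmony, progressive

/o/→[ø] /o/→[ø] /ɤ/→[e].
Vowels agree with the first vowel, so the harmony is progressive.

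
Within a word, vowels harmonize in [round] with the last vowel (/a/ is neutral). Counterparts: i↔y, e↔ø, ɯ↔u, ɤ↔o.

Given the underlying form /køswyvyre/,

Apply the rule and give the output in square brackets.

/ø/ harmonizes with /e/ ([-round]) → [e]
/y/ harmonizes with /e/ ([-round]) → [i]
/y/ harmonizes with /e/ ([-round]) → [i]

[keswivire]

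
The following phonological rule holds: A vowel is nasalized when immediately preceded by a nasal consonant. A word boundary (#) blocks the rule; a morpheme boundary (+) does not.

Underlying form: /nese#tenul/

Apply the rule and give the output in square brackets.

[nẽse#tenũl]

/e/ after nasal /n/ → [ẽ]
/u/ after nasal /n/ → [ũ]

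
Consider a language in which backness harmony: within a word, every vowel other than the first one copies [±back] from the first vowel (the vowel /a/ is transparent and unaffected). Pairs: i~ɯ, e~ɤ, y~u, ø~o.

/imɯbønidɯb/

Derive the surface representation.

[imibønidib]

/ɯ/ harmonizes with /i/ ([-back]) → [i]
/ɯ/ harmonizes with /i/ ([-back]) → [i]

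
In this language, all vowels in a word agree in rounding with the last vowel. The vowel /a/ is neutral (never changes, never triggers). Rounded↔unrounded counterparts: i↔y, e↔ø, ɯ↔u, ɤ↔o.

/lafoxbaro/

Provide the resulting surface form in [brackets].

no segment meets the rule's conditions; no change.

[lafoxbaro]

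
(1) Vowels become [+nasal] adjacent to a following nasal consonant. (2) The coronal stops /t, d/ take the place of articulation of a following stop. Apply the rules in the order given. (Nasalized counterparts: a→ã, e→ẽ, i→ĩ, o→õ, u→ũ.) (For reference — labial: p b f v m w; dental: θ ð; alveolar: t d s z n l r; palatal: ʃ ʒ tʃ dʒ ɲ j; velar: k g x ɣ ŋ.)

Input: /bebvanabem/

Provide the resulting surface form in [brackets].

[bebvãnabẽm]

Rule 1: /a/ before nasal /n/ → [ã]
Rule 1: /e/ before nasal /m/ → [ẽ]
After rule 1: bebvãnabẽm
Rule 2: no segment meets the rule's conditions; no change.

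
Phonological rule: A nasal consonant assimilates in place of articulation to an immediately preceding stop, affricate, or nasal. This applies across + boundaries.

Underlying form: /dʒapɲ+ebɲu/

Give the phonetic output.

[dʒapm+ebmu]

/ɲ/ after /p/ (labial) → [m]
/ɲ/ after /b/ (labial) → [m]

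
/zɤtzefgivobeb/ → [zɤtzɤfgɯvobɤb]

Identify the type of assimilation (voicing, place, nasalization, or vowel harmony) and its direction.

/e/→[ɤ] /i/→[ɯ] /e/→[ɤ].
Vowels agree with the first vowel, so the harmony is progressive.

vowel harmony, progressive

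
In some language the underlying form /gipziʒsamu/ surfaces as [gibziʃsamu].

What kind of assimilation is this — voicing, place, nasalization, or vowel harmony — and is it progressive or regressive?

/p/→[b] /ʒ/→[ʃ].
Each target copies a feature from the following segment, so the direction is regressive.

voicing assimilation, regressive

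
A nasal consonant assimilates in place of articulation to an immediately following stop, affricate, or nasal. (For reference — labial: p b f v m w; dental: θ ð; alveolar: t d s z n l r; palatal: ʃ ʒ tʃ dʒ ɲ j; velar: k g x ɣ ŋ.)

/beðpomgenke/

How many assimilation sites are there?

2

/m/ before /g/ (velar) → [ŋ]
/n/ before /k/ (velar) → [ŋ]
2 segments change.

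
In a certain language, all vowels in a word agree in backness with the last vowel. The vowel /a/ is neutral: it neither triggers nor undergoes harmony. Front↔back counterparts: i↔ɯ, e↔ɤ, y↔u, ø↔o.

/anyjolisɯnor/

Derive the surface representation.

/y/ harmonizes with /o/ ([+back]) → [u]
/i/ harmonizes with /o/ ([+back]) → [ɯ]

[anujolɯsɯnor]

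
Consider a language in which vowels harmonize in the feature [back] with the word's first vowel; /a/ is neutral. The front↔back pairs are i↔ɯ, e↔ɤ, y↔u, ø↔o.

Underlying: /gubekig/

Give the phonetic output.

[gubɤkɯg]

/e/ harmonizes with /u/ ([+back]) → [ɤ]
/i/ harmonizes with /u/ ([+back]) → [ɯ]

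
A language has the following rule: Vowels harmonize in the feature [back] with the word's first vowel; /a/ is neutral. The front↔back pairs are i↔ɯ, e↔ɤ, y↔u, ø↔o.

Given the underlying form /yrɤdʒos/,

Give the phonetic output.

[yredʒøs]

/ɤ/ harmonizes with /y/ ([-back]) → [e]
/o/ harmonizes with /y/ ([-back]) → [ø]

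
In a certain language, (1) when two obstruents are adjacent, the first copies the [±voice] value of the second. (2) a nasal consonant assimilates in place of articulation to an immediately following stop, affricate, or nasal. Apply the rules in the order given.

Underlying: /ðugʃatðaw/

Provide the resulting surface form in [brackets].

[ðukʃadðaw]

Rule 1: /g/ before /ʃ/ (voiceless) → [k]
Rule 1: /t/ before /ð/ (voiced) → [d]
After rule 1: ðukʃadðaw
Rule 2: no segment meets the rule's conditions; no change.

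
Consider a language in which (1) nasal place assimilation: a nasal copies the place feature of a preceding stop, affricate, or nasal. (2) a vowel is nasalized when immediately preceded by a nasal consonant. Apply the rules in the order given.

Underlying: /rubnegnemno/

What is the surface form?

Rule 1: /n/ after /b/ (labial) → [m]
Rule 1: /n/ after /g/ (velar) → [ŋ]
Rule 1: /n/ after /m/ (labial) → [m]
After rule 1: rubmegŋemmo
Rule 2: /e/ after nasal /m/ → [ẽ]
Rule 2: /e/ after nasal /ŋ/ → [ẽ]
Rule 2: /o/ after nasal /m/ → [õ]

[rubmẽgŋẽmmõ]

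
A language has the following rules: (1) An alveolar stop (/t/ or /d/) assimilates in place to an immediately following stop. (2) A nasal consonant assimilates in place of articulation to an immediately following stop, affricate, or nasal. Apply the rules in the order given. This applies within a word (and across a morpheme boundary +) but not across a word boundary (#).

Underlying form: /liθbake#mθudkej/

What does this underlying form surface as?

Rule 1: /d/ before /k/ (velar) → [g]
After rule 1: liθbake#mθugkej
Rule 2: no segment meets the rule's conditions; no change.

[liθbake#mθugkej]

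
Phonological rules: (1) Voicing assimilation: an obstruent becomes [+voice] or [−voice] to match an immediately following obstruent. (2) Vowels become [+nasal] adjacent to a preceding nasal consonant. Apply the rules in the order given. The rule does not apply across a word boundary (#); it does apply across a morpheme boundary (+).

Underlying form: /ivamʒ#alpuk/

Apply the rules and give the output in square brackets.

Rule 1: no segment meets the rule's conditions; no change.
After rule 1: ivamʒ#alpuk
Rule 2: no segment meets the rule's conditions; no change.

[ivamʒ#alpuk]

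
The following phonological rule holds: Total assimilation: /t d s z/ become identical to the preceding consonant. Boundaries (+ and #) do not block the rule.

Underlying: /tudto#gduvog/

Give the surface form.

[tuddo#gguvog]

/t/ after /d/ → [d] (total assimilation)
/d/ after /g/ → [g] (total assimilation)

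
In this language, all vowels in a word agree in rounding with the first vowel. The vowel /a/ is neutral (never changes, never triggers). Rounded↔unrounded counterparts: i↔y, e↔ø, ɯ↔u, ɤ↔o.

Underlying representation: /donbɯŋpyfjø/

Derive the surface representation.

[donbuŋpyfjø]

/ɯ/ harmonizes with /o/ ([+round]) → [u]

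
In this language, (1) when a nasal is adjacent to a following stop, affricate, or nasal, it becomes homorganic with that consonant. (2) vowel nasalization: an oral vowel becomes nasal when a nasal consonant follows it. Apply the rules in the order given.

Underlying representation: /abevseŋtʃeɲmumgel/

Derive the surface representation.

Rule 1: /ŋ/ before /tʃ/ (palatal) → [ɲ]
Rule 1: /ɲ/ before /m/ (labial) → [m]
Rule 1: /m/ before /g/ (velar) → [ŋ]
After rule 1: abevseɲtʃemmuŋgel
Rule 2: /e/ before nasal /ɲ/ → [ẽ]
Rule 2: /e/ before nasal /m/ → [ẽ]
Rule 2: /u/ before nasal /ŋ/ → [ũ]

[abevsẽɲtʃẽmmũŋgel]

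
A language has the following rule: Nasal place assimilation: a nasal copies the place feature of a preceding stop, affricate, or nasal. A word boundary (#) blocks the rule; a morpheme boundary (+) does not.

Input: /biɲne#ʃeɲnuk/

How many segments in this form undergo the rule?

2

/n/ after /ɲ/ (palatal) → [ɲ]
/n/ after /ɲ/ (palatal) → [ɲ]
2 segments change.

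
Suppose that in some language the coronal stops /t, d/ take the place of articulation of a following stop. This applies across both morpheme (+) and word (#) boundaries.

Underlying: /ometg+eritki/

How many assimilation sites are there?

/t/ before /g/ (velar) → [k]
/t/ before /k/ (velar) → [k]
2 segments change.

2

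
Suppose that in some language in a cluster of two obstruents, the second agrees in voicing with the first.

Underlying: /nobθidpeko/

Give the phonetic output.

[nobðidbeko]

/θ/ after /b/ (voiced) → [ð]
/p/ after /d/ (voiced) → [b]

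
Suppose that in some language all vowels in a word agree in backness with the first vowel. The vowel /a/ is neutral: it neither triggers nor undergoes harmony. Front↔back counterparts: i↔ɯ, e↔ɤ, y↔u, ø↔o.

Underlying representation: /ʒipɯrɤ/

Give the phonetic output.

/ɯ/ harmonizes with /i/ ([-back]) → [i]
/ɤ/ harmonizes with /i/ ([-back]) → [e]

[ʒipire]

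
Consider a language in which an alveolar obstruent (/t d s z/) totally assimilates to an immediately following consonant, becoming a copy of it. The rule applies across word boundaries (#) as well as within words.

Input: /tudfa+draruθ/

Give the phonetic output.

[tuffa+rraruθ]

/d/ before /f/ → [f] (total assimilation)
/d/ before /r/ → [r] (total assimilation)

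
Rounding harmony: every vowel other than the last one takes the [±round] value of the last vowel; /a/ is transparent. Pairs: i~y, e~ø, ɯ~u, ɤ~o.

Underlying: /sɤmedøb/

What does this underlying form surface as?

/ɤ/ harmonizes with /ø/ ([+round]) → [o]
/e/ harmonizes with /ø/ ([+round]) → [ø]

[somødøb]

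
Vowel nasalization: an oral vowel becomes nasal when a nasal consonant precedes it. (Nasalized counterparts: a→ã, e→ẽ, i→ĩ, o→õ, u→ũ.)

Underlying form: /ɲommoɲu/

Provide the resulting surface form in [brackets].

[ɲõmmõɲũ]

/o/ after nasal /ɲ/ → [õ]
/o/ after nasal /m/ → [õ]
/u/ after nasal /ɲ/ → [ũ]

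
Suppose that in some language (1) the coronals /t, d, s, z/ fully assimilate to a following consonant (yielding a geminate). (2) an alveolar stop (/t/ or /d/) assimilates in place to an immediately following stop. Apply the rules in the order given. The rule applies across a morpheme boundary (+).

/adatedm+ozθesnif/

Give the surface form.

[adatemm+oθθennif]

Rule 1: /d/ before /m/ → [m] (total assimilation)
Rule 1: /z/ before /θ/ → [θ] (total assimilation)
Rule 1: /s/ before /n/ → [n] (total assimilation)
After rule 1: adatemm+oθθennif
Rule 2: no segment meets the rule's conditions; no change.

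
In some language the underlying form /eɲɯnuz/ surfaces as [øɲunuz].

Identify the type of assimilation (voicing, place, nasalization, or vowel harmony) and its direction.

vowel harmony, regressive

/e/→[ø] /ɯ/→[u].
Vowels agree with the last vowel, so the harmony is regressive.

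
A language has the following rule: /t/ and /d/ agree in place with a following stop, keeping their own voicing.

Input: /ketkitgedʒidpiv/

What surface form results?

/t/ before /k/ (velar) → [k]
/t/ before /g/ (velar) → [k]
/d/ before /p/ (labial) → [b]

[kekkikgedʒibpiv]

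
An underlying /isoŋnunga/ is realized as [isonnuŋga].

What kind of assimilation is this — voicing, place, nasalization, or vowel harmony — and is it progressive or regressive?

place assimilation, regressive

/ŋ/→[n] /n/→[ŋ].
Each target copies a feature from the following segment, so the direction is regressive.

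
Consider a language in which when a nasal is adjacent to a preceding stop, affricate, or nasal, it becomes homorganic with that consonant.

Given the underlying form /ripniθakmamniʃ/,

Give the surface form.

/n/ after /p/ (labial) → [m]
/m/ after /k/ (velar) → [ŋ]
/n/ after /m/ (labial) → [m]

[ripmiθakŋammiʃ]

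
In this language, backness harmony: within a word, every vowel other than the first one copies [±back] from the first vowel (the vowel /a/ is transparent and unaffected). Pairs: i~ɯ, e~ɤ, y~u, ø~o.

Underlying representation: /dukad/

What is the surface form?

[dukad]

no segment meets the rule's conditions; no change.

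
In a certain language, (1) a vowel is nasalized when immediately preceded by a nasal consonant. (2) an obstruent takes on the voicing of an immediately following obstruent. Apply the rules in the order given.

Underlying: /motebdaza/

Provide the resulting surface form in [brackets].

[mõtebdaza]

Rule 1: /o/ after nasal /m/ → [õ]
After rule 1: mõtebdaza
Rule 2: no segment meets the rule's conditions; no change.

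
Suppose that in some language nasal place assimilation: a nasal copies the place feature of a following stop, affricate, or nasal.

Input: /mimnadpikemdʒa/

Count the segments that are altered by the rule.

2

/m/ before /n/ (alveolar) → [n]
/m/ before /dʒ/ (palatal) → [ɲ]
2 segments change.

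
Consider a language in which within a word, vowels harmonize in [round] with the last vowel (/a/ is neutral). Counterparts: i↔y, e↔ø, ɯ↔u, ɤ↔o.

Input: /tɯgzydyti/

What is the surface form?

[tɯgziditi]

/y/ harmonizes with /i/ ([-round]) → [i]
/y/ harmonizes with /i/ ([-round]) → [i]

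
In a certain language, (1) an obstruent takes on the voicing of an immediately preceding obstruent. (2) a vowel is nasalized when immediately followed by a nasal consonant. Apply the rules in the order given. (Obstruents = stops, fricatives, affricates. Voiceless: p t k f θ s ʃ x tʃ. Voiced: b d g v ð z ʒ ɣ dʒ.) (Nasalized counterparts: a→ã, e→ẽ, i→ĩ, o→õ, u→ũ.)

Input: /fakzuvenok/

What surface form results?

Rule 1: /z/ after /k/ (voiceless) → [s]
After rule 1: faksuvenok
Rule 2: /e/ before nasal /n/ → [ẽ]

[faksuvẽnok]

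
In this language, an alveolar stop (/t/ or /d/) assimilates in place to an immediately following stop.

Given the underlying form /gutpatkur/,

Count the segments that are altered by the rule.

2

/t/ before /p/ (labial) → [p]
/t/ before /k/ (velar) → [k]
2 segments change.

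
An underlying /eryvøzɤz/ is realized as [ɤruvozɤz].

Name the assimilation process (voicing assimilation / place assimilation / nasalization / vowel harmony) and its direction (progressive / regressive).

vowel harmony, regressive

/e/→[ɤ] /y/→[u] /ø/→[o].
Vowels agree with the last vowel, so the harmony is regressive.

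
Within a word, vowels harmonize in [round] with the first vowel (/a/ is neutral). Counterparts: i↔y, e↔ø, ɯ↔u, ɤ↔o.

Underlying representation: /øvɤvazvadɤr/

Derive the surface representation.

[øvovazvador]

/ɤ/ harmonizes with /ø/ ([+round]) → [o]
/ɤ/ harmonizes with /ø/ ([+round]) → [o]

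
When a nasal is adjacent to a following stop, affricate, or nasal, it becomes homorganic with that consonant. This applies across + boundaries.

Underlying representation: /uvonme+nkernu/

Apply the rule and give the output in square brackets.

/n/ before /m/ (labial) → [m]
/n/ before /k/ (velar) → [ŋ]

[uvomme+ŋkernu]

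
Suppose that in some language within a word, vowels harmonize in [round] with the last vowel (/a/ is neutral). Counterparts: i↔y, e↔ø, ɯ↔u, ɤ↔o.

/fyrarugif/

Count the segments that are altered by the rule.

2

/y/ harmonizes with /i/ ([-round]) → [i]
/u/ harmonizes with /i/ ([-round]) → [ɯ]
2 segments change.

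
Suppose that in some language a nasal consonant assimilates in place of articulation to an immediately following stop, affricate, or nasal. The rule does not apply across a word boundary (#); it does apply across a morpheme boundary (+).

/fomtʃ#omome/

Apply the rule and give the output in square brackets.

[foɲtʃ#omome]

/m/ before /tʃ/ (palatal) → [ɲ]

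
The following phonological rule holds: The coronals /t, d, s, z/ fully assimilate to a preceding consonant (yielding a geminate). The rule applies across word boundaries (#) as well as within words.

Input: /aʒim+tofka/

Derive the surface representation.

/t/ after /m/ → [m] (total assimilation)

[aʒim+mofka]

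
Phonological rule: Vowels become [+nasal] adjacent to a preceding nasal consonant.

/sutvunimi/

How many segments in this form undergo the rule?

/i/ after nasal /n/ → [ĩ]
/i/ after nasal /m/ → [ĩ]
2 segments change.

2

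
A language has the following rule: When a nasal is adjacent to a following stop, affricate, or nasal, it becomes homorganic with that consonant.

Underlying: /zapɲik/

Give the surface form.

no segment meets the rule's conditions; no change.

[zapɲik]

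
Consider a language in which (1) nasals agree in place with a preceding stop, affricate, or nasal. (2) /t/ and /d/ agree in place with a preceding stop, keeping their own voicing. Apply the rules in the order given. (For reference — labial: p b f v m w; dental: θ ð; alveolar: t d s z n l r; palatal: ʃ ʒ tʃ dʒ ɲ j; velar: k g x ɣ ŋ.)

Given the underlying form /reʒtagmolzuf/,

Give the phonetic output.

[reʒtagŋolzuf]

Rule 1: /m/ after /g/ (velar) → [ŋ]
After rule 1: reʒtagŋolzuf
Rule 2: no segment meets the rule's conditions; no change.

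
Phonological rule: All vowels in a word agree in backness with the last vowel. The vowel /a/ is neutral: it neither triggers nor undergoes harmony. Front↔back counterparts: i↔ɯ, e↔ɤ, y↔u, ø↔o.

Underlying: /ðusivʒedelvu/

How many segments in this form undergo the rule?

/i/ harmonizes with /u/ ([+back]) → [ɯ]
/e/ harmonizes with /u/ ([+back]) → [ɤ]
/e/ harmonizes with /u/ ([+back]) → [ɤ]
3 segments change.

3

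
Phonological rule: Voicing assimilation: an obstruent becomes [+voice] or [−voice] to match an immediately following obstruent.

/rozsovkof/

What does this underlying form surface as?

[rossofkof]

/z/ before /s/ (voiceless) → [s]
/v/ before /k/ (voiceless) → [f]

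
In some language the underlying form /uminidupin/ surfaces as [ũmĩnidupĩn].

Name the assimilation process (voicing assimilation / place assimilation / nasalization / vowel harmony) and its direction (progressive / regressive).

/u/→[ũ] /i/→[ĩ] /i/→[ĩ].
Each target copies a feature from the following segment, so the direction is regressive.

nasalization, regressive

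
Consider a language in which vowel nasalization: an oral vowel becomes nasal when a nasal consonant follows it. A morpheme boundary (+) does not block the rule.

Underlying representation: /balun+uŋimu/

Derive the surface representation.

[balũn+ũŋĩmu]

/u/ before nasal /n/ → [ũ]
/u/ before nasal /ŋ/ → [ũ]
/i/ before nasal /m/ → [ĩ]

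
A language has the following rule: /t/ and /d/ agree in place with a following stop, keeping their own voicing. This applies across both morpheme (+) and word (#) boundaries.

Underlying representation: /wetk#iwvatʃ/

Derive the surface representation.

[wekk#iwvatʃ]

/t/ before /k/ (velar) → [k]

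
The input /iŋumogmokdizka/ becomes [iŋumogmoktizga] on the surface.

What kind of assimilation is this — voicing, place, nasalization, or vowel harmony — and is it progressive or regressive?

voicing assimilation, progressive

/d/→[t] /k/→[g].
Each target copies a feature from the preceding segment, so the direction is progressive.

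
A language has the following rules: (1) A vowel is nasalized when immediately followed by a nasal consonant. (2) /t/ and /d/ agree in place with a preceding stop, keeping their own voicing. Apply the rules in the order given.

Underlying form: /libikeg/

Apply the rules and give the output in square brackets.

Rule 1: no segment meets the rule's conditions; no change.
After rule 1: libikeg
Rule 2: no segment meets the rule's conditions; no change.

[libikeg]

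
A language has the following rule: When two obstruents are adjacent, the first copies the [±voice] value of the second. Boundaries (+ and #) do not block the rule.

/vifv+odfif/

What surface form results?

/f/ before /v/ (voiced) → [v]
/d/ before /f/ (voiceless) → [t]

[vivv+otfif]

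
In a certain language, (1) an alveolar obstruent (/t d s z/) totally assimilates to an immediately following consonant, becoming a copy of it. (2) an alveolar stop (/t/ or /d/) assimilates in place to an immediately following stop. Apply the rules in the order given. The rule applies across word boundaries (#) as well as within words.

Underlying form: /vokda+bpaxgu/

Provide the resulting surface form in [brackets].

Rule 1: no segment meets the rule's conditions; no change.
After rule 1: vokda+bpaxgu
Rule 2: no segment meets the rule's conditions; no change.

[vokda+bpaxgu]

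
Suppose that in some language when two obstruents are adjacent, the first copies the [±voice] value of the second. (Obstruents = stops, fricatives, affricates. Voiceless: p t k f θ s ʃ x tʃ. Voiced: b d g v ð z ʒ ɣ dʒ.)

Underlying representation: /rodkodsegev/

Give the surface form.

[rotkotsegev]

/d/ before /k/ (voiceless) → [t]
/d/ before /s/ (voiceless) → [t]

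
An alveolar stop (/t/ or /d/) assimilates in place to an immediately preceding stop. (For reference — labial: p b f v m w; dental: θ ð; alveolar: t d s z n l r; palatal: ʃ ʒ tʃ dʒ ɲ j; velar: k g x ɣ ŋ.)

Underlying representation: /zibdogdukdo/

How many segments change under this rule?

/d/ after /b/ (labial) → [b]
/d/ after /g/ (velar) → [g]
/d/ after /k/ (velar) → [g]
3 segments change.

3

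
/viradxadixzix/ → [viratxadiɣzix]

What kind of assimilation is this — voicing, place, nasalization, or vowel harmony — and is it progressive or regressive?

/d/→[t] /x/→[ɣ].
Each target copies a feature from the following segment, so the direction is regressive.

voicing assimilation, regressive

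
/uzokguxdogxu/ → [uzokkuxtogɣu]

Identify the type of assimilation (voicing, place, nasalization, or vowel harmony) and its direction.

/g/→[k] /d/→[t] /x/→[ɣ].
Each target copies a feature from the preceding segment, so the direction is progressive.

voicing assimilation, progressive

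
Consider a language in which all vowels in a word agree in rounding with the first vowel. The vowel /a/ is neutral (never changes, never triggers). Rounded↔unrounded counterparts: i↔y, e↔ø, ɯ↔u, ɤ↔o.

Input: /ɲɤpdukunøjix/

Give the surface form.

/u/ harmonizes with /ɤ/ ([-round]) → [ɯ]
/u/ harmonizes with /ɤ/ ([-round]) → [ɯ]
/ø/ harmonizes with /ɤ/ ([-round]) → [e]

[ɲɤpdɯkɯnejix]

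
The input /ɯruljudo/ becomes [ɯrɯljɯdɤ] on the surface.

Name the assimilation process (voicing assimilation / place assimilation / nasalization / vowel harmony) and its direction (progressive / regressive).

vowel harmony, progressive

/u/→[ɯ] /u/→[ɯ] /o/→[ɤ].
Vowels agree with the first vowel, so the harmony is progressive.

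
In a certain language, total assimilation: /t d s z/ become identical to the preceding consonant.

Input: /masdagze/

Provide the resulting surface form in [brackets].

/d/ after /s/ → [s] (total assimilation)
/z/ after /g/ → [g] (total assimilation)

[massagge]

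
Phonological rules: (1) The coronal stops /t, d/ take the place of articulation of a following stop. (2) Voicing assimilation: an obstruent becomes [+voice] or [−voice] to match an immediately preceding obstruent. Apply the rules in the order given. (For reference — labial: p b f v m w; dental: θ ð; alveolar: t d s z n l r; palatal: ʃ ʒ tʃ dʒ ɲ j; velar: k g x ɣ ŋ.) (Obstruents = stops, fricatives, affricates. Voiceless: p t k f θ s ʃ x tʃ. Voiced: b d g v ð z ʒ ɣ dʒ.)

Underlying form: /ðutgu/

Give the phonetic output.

Rule 1: /t/ before /g/ (velar) → [k]
After rule 1: ðukgu
Rule 2: /g/ after /k/ (voiceless) → [k]

[ðukku]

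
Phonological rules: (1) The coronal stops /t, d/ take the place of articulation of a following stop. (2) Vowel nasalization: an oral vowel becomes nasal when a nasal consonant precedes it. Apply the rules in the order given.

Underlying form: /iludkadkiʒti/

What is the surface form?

Rule 1: /d/ before /k/ (velar) → [g]
Rule 1: /d/ before /k/ (velar) → [g]
After rule 1: ilugkagkiʒti
Rule 2: no segment meets the rule's conditions; no change.

[ilugkagkiʒti]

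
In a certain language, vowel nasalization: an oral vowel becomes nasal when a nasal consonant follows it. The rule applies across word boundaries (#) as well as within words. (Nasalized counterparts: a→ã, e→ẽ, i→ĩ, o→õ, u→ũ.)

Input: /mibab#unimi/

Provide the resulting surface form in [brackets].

[mibab#ũnĩmi]

/u/ before nasal /n/ → [ũ]
/i/ before nasal /m/ → [ĩ]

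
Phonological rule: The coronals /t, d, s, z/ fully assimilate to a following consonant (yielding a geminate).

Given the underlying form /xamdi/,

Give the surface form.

no segment meets the rule's conditions; no change.

[xamdi]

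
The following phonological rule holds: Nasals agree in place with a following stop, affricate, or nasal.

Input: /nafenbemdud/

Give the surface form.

/n/ before /b/ (labial) → [m]
/m/ before /d/ (alveolar) → [n]

[nafembendud]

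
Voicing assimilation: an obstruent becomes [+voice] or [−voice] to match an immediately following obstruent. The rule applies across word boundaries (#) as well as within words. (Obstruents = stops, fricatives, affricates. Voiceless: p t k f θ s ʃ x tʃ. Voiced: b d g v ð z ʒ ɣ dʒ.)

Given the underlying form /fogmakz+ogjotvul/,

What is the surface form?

/k/ before /z/ (voiced) → [g]
/t/ before /v/ (voiced) → [d]

[fogmagz+ogjodvul]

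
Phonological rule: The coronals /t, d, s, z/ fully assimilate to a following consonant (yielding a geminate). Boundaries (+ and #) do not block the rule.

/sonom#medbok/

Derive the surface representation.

/d/ before /b/ → [b] (total assimilation)

[sonom#mebbok]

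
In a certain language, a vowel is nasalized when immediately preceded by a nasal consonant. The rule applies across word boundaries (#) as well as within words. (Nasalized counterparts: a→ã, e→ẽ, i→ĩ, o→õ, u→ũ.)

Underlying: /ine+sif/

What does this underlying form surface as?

[inẽ+sif]

/e/ after nasal /n/ → [ẽ]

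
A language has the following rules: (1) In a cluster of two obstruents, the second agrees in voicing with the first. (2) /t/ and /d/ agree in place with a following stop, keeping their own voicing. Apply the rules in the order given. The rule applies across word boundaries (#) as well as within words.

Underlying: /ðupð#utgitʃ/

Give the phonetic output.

[ðupθ#ukkitʃ]

Rule 1: /ð/ after /p/ (voiceless) → [θ]
Rule 1: /g/ after /t/ (voiceless) → [k]
After rule 1: ðupθ#utkitʃ
Rule 2: /t/ before /k/ (velar) → [k]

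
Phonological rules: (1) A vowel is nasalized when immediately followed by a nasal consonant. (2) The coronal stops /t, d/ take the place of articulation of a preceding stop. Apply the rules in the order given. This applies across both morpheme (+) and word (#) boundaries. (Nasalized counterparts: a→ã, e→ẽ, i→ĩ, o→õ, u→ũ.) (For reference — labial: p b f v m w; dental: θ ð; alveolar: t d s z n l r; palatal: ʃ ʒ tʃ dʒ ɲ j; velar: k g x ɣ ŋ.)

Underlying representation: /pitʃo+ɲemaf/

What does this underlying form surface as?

Rule 1: /o/ before nasal /ɲ/ → [õ]
Rule 1: /e/ before nasal /m/ → [ẽ]
After rule 1: pitʃõ+ɲẽmaf
Rule 2: no segment meets the rule's conditions; no change.

[pitʃõ+ɲẽmaf]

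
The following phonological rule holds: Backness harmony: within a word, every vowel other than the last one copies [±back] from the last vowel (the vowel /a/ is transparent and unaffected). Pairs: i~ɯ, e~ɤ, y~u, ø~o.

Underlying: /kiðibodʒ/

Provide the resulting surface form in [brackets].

/i/ harmonizes with /o/ ([+back]) → [ɯ]
/i/ harmonizes with /o/ ([+back]) → [ɯ]

[kɯðɯbodʒ]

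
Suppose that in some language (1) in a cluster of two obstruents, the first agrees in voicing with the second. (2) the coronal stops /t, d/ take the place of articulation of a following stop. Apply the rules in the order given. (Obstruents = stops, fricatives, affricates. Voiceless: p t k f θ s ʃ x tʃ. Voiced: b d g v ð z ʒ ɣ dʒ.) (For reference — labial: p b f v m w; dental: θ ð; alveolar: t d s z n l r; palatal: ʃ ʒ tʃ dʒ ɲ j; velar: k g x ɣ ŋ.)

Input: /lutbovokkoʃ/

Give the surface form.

Rule 1: /t/ before /b/ (voiced) → [d]
After rule 1: ludbovokkoʃ
Rule 2: /d/ before /b/ (labial) → [b]

[lubbovokkoʃ]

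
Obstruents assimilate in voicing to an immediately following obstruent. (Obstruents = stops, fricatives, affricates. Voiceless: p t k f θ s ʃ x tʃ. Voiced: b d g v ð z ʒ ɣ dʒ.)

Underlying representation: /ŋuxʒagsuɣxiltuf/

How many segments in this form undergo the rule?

/x/ before /ʒ/ (voiced) → [ɣ]
/g/ before /s/ (voiceless) → [k]
/ɣ/ before /x/ (voiceless) → [x]
3 segments change.

3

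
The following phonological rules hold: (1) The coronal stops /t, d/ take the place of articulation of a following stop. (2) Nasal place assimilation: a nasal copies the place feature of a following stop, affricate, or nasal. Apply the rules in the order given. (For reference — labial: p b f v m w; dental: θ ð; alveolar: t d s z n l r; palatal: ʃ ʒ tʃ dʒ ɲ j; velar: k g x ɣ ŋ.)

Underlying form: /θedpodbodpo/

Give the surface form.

[θebpobbobpo]

Rule 1: /d/ before /p/ (labial) → [b]
Rule 1: /d/ before /b/ (labial) → [b]
Rule 1: /d/ before /p/ (labial) → [b]
After rule 1: θebpobbobpo
Rule 2: no segment meets the rule's conditions; no change.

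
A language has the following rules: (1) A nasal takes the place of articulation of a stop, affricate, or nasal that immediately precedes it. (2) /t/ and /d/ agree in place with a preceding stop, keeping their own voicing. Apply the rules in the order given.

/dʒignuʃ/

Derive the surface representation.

[dʒigŋuʃ]

Rule 1: /n/ after /g/ (velar) → [ŋ]
After rule 1: dʒigŋuʃ
Rule 2: no segment meets the rule's conditions; no change.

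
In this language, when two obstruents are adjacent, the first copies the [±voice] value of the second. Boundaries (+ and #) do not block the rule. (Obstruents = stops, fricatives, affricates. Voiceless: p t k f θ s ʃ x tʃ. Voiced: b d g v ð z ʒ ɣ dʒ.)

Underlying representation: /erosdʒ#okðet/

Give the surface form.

/s/ before /dʒ/ (voiced) → [z]
/k/ before /ð/ (voiced) → [g]

[erozdʒ#ogðet]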